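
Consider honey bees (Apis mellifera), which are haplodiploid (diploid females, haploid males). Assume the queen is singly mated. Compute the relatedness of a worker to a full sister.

0.75

Haplodiploid full sisters inherit their father's entire haploid genome identically (contributing 1/2) and on average half of their mother's contribution (1/2 · 1/2 = 1/4); r = 1/2 + 1/4 = 3/4.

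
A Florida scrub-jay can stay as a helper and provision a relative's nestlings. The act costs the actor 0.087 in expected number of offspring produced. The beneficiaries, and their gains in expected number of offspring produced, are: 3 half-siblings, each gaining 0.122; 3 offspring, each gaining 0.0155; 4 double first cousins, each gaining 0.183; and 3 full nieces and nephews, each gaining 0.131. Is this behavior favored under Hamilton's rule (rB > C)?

Yes

Hamilton's rule: the trait is favored when the sum of r·B over every recipient exceeds the actor's cost C.
r to a half-sibling = 0.25 (half-sibs share one parent — one path of length 2: r = (1/2)^2 = 1/4).
r to an offspring = 0.5 (one parent–offspring link: r = (1/2)^1 = 1/2).
r to a double first cousin = 1/4 (double first cousins share both grandparent pairs — four paths of length 4: r = 4·(1/2)^4 = 1/4).
r to a full niece or nephew = 0.25 (full aunt/uncle↔niece/nephew: two paths of length 3 through the shared grandparent pair: r = 2·(1/2)^3 = 1/4).
Summing one r·B term per recipient: 3·0.25·0.122 + 3·0.5·0.0155 + 4·0.25·0.183 + 3·0.25·0.131 = 0.396.
0.396 > 0.087: the indirect benefit exceeds the cost.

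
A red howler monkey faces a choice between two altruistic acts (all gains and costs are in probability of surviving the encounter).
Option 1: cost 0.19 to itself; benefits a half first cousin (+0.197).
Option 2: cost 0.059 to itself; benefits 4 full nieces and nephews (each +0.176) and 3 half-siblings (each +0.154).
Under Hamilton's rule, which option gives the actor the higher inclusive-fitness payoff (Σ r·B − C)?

Option 2

Option 1: r to a half first cousin = 0.0625.
Option 1: Σ r·B − C = (1·0.0625·0.197) − 0.19 = -0.1776875.
Option 2: r to a full niece or nephew = 0.25.
Option 2: r to a half-sibling = 0.25.
Option 2: Σ r·B − C = (4·0.25·0.176 + 3·0.25·0.154) − 0.059 = 0.2325.
Option 2 has the higher net inclusive-fitness payoff.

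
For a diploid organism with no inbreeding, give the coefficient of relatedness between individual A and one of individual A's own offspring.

Each parent–offspring link contributes a factor of 1/2, and independent paths through distinct common ancestors add.
One parent–offspring link: r = (1/2)^1 = 1/2.

0.5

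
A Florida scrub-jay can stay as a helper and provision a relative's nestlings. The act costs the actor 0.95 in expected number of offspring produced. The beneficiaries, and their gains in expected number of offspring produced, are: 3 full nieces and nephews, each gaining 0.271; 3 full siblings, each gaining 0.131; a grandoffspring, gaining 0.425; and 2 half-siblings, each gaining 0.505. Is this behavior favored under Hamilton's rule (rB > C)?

Hamilton's rule: the trait is favored when the sum of r·B over every recipient exceeds the actor's cost C.
r to a full niece or nephew = 1/4 (full aunt/uncle↔niece/nephew: two paths of length 3 through the shared grandparent pair: r = 2·(1/2)^3 = 1/4).
r to a full sibling = 0.5 (full sibs share both parents — two paths of length 2: r = 2·(1/2)^2 = 1/2).
r to a grandoffspring = 1/4 (two parent–offspring links: r = (1/2)^2 = 1/4).
r to a half-sibling = 1/4 (half-sibs share one parent — one path of length 2: r = (1/2)^2 = 1/4).
Summing one r·B term per recipient: 3·0.25·0.271 + 3·0.5·0.131 + 1·0.25·0.425 + 2·0.25·0.505 = 0.7585.
0.7585 < 0.95: the indirect benefit is less than the cost.

No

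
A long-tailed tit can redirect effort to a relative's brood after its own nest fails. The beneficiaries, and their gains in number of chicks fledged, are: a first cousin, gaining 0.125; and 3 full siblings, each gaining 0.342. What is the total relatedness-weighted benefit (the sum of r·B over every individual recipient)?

0.528625

r to a first cousin = 0.125 (first cousins share one grandparent pair — two paths of length 4: r = 2·(1/2)^4 = 1/8).
r to a full sibling = 1/2 (full sibs share both parents — two paths of length 2: r = 2·(1/2)^2 = 1/2).
Summing one r·B term per recipient: 1·0.125·0.125 + 3·0.5·0.342 = 0.528625.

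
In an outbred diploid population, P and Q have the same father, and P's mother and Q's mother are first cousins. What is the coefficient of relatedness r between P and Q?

0.28125

Relatedness sums over independent paths through distinct common ancestors.
P and Q are related in two ways: half-sibs through their shared father (r = 1/4) and second cousins through their mothers (r = 1/32).
r = 1/4 + 1/32 = 0.28125.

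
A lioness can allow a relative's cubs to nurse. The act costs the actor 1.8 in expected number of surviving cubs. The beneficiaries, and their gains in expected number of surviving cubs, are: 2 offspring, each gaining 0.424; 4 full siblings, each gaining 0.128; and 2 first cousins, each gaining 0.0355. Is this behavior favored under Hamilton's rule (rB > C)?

Hamilton's rule: the trait is favored when the sum of r·B over every recipient exceeds the actor's cost C.
r to an offspring = 0.5 (one parent–offspring link: r = (1/2)^1 = 1/2).
r to a full sibling = 0.5 (full sibs share both parents — two paths of length 2: r = 2·(1/2)^2 = 1/2).
r to a first cousin = 0.125 (first cousins share one grandparent pair — two paths of length 4: r = 2·(1/2)^4 = 1/8).
Summing one r·B term per recipient: 2·0.5·0.424 + 4·0.5·0.128 + 2·0.125·0.0355 = 0.688875.
0.688875 < 1.8: the indirect benefit is less than the cost.

No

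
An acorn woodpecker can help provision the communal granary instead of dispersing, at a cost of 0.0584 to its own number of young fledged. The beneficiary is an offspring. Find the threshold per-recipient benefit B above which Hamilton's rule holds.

r to an offspring = 1/2 (one parent–offspring link: r = (1/2)^1 = 1/2).
Hamilton's rule with n recipients of equal r: n·r·B > C, so B > C/(n·r) = 0.0584/(1·0.5) = 0.1168.

0.1168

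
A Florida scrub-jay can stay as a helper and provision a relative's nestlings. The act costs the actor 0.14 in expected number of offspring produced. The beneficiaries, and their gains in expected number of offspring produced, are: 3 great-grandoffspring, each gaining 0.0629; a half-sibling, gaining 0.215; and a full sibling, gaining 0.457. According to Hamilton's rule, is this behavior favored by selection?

Hamilton's rule: the trait is favored when the sum of r·B over every recipient exceeds the actor's cost C.
r to a great-grandoffspring = 1/8 (three parent–offspring links: r = (1/2)^3 = 1/8).
r to a half-sibling = 1/4 (half-sibs share one parent — one path of length 2: r = (1/2)^2 = 1/4).
r to a full sibling = 1/2 (full sibs share both parents — two paths of length 2: r = 2·(1/2)^2 = 1/2).
Summing one r·B term per recipient: 3·0.125·0.0629 + 1·0.25·0.215 + 1·0.5·0.457 = 0.3058375.
0.3058375 > 0.14: the indirect benefit exceeds the cost.

Yes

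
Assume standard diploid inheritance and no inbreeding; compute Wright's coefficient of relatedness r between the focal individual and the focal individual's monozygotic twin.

1

Each parent–offspring link contributes a factor of 1/2, and independent paths through distinct common ancestors add.
Monozygotic twins share every allele identical by descent: r = 1.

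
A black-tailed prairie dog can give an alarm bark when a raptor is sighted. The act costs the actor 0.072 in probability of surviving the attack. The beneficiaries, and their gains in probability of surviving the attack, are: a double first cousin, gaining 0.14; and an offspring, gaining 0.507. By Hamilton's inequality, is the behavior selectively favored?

Hamilton's rule: the trait is favored when the sum of r·B over every recipient exceeds the actor's cost C.
r to a double first cousin = 1/4 (double first cousins share both grandparent pairs — four paths of length 4: r = 4·(1/2)^4 = 1/4).
r to an offspring = 0.5 (one parent–offspring link: r = (1/2)^1 = 1/2).
Summing one r·B term per recipient: 1·0.25·0.14 + 1·0.5·0.507 = 0.2885.
0.2885 > 0.072: the indirect benefit exceeds the cost.

Yes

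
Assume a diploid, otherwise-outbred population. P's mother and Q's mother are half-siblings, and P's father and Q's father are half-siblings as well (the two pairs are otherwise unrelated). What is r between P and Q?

With two independent routes of shared ancestry, r is the sum of the two contributions.
P and Q are related in two ways: half first cousins through their mothers (r = 1/16) and half first cousins through their fathers (r = 1/16).
r = 1/16 + 1/16 = 0.125.

0.125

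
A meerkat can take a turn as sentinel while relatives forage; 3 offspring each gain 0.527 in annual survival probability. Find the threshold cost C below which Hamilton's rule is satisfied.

r to an offspring = 1/2 (one parent–offspring link: r = (1/2)^1 = 1/2).
Hamilton's rule: n·r·B > C, so the trait is favored while C < n·r·B = 3·0.5·0.527 = 0.7905.

0.7905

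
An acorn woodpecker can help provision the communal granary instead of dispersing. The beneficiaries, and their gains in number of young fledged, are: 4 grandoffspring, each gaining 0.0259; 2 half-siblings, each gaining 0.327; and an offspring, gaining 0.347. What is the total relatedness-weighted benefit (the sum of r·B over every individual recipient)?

r to a grandoffspring = 1/4 (two parent–offspring links: r = (1/2)^2 = 1/4).
r to a half-sibling = 1/4 (half-sibs share one parent — one path of length 2: r = (1/2)^2 = 1/4).
r to an offspring = 1/2 (one parent–offspring link: r = (1/2)^1 = 1/2).
Summing one r·B term per recipient: 4·0.25·0.0259 + 2·0.25·0.327 + 1·0.5·0.347 = 0.3629.

0.3629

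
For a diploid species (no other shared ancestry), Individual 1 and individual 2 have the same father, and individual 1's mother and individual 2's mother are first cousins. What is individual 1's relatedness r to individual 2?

With two independent routes of shared ancestry, r is the sum of the two contributions.
Individual 1 and individual 2 are related in two ways: half-sibs through their shared father (r = 1/4) and second cousins through their mothers (r = 1/32).
r = 1/4 + 1/32 = 9/32 = 0.28125.

0.28125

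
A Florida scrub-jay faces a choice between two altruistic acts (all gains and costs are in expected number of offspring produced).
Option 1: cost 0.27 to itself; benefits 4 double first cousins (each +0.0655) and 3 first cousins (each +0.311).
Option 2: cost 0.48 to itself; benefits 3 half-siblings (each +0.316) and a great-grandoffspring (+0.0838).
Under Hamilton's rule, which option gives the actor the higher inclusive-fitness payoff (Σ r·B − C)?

Option 1: r to a double first cousin = 0.25.
Option 1: r to a first cousin = 0.125.
Option 1: Σ r·B − C = (4·0.25·0.0655 + 3·0.125·0.311) − 0.27 = -0.087875.
Option 2: r to a half-sibling = 0.25.
Option 2: r to a great-grandoffspring = 0.125.
Option 2: Σ r·B − C = (3·0.25·0.316 + 1·0.125·0.0838) − 0.48 = -0.232525.
Option 1 has the higher net inclusive-fitness payoff.

Option 1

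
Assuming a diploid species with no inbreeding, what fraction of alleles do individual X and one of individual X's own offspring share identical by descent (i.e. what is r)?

Each parent–offspring link contributes a factor of 1/2, and independent paths through distinct common ancestors add.
One parent–offspring link: r = (1/2)^1 = 1/2.

0.5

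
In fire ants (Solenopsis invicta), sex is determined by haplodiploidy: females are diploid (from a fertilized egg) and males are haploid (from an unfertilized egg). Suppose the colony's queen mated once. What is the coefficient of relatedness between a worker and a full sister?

0.75

Haplodiploid full sisters inherit their father's entire haploid genome identically (contributing 1/2) and on average half of their mother's contribution (1/2 · 1/2 = 1/4); r = 1/2 + 1/4 = 3/4.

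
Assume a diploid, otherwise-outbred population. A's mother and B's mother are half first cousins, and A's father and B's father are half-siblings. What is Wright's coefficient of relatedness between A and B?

0.078125

Wright's path rule: contributions from independent ancestry routes add.
A and B are related in two ways: half second cousins through their mothers (r = 1/64) and half first cousins through their fathers (r = 1/16).
r = 1/64 + 1/16 = 0.078125.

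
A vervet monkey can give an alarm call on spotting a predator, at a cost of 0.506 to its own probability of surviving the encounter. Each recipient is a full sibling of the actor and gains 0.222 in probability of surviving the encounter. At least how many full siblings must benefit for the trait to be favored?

5

r to a full sibling = 0.5 (full sibs share both parents — two paths of length 2: r = 2·(1/2)^2 = 1/2).
Hamilton's rule: n·r·B > C  ⇒  n > C/(r·B) = 0.506/(0.5·0.222) = 4.559.
The smallest integer exceeding 4.559 is 5.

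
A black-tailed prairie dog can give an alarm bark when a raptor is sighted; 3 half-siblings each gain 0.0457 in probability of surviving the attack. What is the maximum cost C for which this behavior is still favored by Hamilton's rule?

r to a half-sibling = 0.25 (half-sibs share one parent — one path of length 2: r = (1/2)^2 = 1/4).
Hamilton's rule: n·r·B > C, so the trait is favored while C < n·r·B = 3·0.25·0.0457 = 0.034275.

0.034275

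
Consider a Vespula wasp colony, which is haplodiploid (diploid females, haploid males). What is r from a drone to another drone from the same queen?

Haploid brothers each carry a random half of the queen's diploid genome, so on average they share half: r = 1/2.

0.5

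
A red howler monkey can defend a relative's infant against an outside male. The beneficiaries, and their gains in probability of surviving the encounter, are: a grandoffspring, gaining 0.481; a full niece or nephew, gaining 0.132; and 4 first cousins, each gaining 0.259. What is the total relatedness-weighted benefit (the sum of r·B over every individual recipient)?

r to a grandoffspring = 0.25 (two parent–offspring links: r = (1/2)^2 = 1/4).
r to a full niece or nephew = 1/4 (full aunt/uncle↔niece/nephew: two paths of length 3 through the shared grandparent pair: r = 2·(1/2)^3 = 1/4).
r to a first cousin = 1/8 (first cousins share one grandparent pair — two paths of length 4: r = 2·(1/2)^4 = 1/8).
Summing one r·B term per recipient: 1·0.25·0.481 + 1·0.25·0.132 + 4·0.125·0.259 = 0.28275.

0.28275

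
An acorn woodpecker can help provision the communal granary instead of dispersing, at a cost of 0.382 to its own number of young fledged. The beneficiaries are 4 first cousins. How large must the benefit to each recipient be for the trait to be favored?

r to a first cousin = 0.125 (first cousins share one grandparent pair — two paths of length 4: r = 2·(1/2)^4 = 1/8).
Hamilton's rule with n recipients of equal r: n·r·B > C, so B > C/(n·r) = 0.382/(4·0.125) = 0.764.

0.764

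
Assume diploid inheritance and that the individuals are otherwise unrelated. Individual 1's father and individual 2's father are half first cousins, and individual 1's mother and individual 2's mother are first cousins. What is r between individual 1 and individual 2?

Independent pedigree routes through distinct common ancestors add.
Individual 1 and individual 2 are related in two ways: half second cousins through their fathers (r = 1/64) and second cousins through their mothers (r = 1/32).
r = 1/64 + 1/32 = 0.046875.

0.046875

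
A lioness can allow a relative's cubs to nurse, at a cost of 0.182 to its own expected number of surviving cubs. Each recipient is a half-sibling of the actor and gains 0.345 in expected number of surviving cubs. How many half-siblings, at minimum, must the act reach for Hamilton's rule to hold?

3

r to a half-sibling = 0.25 (half-sibs share one parent — one path of length 2: r = (1/2)^2 = 1/4).
Hamilton's rule: n·r·B > C  ⇒  n > C/(r·B) = 0.182/(0.25·0.345) = 2.11.
The smallest integer exceeding 2.11 is 3.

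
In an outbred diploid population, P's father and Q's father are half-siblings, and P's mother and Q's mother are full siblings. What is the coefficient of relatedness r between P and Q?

0.1875

Independent pedigree routes through distinct common ancestors add.
P and Q are related in two ways: half first cousins through their fathers (r = 1/16) and first cousins through their mothers (r = 1/8).
r = 1/16 + 1/8 = 3/16 = 0.1875.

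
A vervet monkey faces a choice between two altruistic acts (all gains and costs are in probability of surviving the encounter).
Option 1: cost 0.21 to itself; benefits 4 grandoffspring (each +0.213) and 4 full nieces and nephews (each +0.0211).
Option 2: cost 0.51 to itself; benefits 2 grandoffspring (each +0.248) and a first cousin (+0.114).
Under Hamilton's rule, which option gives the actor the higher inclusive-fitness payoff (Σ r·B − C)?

Option 1

Option 1: r to a grandoffspring = 0.25.
Option 1: r to a full niece or nephew = 0.25.
Option 1: Σ r·B − C = (4·0.25·0.213 + 4·0.25·0.0211) − 0.21 = 0.0241.
Option 2: r to a grandoffspring = 0.25.
Option 2: r to a first cousin = 0.125.
Option 2: Σ r·B − C = (2·0.25·0.248 + 1·0.125·0.114) − 0.51 = -0.37175.
Option 1 has the higher net inclusive-fitness payoff.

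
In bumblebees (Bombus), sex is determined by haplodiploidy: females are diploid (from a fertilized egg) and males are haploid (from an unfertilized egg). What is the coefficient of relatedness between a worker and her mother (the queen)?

0.5

One meiotic link between diploid queen and diploid daughter: r = 1/2.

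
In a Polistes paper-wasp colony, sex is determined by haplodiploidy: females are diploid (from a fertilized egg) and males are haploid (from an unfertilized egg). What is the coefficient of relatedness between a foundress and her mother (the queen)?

One meiotic link between diploid queen and diploid daughter: r = 1/2.

0.5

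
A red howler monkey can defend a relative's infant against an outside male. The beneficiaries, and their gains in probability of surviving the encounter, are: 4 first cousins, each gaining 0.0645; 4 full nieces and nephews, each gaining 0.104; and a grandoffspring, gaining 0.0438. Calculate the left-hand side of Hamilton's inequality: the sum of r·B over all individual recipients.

0.1472

r to a first cousin = 0.125 (first cousins share one grandparent pair — two paths of length 4: r = 2·(1/2)^4 = 1/8).
r to a full niece or nephew = 1/4 (full aunt/uncle↔niece/nephew: two paths of length 3 through the shared grandparent pair: r = 2·(1/2)^3 = 1/4).
r to a grandoffspring = 0.25 (two parent–offspring links: r = (1/2)^2 = 1/4).
Summing one r·B term per recipient: 4·0.125·0.0645 + 4·0.25·0.104 + 1·0.25·0.0438 = 0.1472.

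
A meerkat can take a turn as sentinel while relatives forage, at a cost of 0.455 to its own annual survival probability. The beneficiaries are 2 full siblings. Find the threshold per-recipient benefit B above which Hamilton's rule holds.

0.455

r to a full sibling = 0.5 (full sibs share both parents — two paths of length 2: r = 2·(1/2)^2 = 1/2).
Hamilton's rule with n recipients of equal r: n·r·B > C, so B > C/(n·r) = 0.455/(2·0.5) = 0.455.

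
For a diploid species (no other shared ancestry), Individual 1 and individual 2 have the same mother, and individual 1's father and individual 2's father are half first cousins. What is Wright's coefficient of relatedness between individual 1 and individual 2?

Relatedness sums over independent paths through distinct common ancestors.
Individual 1 and individual 2 are related in two ways: half-sibs through their shared mother (r = 1/4) and half second cousins through their fathers (r = 1/64).
r = 1/4 + 1/64 = 17/64 = 0.265625.

0.265625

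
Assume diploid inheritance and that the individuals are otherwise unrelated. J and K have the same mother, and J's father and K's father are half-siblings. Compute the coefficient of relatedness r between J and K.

Wright's path rule: contributions from independent ancestry routes add.
J and K are related in two ways: half-sibs through their shared mother (r = 1/4) and half first cousins through their fathers (r = 1/16).
r = 1/4 + 1/16 = 0.3125.

0.3125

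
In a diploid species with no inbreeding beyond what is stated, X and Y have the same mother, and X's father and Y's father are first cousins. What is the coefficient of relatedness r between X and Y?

With two independent routes of shared ancestry, r is the sum of the two contributions.
X and Y are related in two ways: half-sibs through their shared mother (r = 1/4) and second cousins through their fathers (r = 1/32).
r = 1/4 + 1/32 = 9/32 = 0.28125.

0.28125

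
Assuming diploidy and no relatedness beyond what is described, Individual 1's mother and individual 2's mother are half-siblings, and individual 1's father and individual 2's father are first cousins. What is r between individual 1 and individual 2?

0.09375

Wright's path rule: contributions from independent ancestry routes add.
Individual 1 and individual 2 are related in two ways: half first cousins through their mothers (r = 1/16) and second cousins through their fathers (r = 1/32).
r = 1/16 + 1/32 = 3/32 = 0.09375.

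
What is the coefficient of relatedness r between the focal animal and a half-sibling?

Each parent–offspring link contributes a factor of 1/2, and independent paths through distinct common ancestors add.
Half-sibs share one parent — one path of length 2: r = (1/2)^2 = 1/4.

0.25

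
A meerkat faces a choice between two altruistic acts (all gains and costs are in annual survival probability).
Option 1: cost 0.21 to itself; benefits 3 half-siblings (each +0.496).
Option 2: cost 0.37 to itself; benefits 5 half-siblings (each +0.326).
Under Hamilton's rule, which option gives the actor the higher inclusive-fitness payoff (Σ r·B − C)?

Option 1

Option 1: r to a half-sibling = 0.25.
Option 1: Σ r·B − C = (3·0.25·0.496) − 0.21 = 0.162.
Option 2: r to a half-sibling = 0.25.
Option 2: Σ r·B − C = (5·0.25·0.326) − 0.37 = 0.0375.
Option 1 has the higher net inclusive-fitness payoff.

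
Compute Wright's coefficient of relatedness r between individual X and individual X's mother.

0.5

Each parent–offspring link contributes a factor of 1/2, and independent paths through distinct common ancestors add.
One parent–offspring link: r = (1/2)^1 = 1/2.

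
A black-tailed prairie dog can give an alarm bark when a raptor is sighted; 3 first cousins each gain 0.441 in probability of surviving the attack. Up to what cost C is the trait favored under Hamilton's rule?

r to a first cousin = 0.125 (first cousins share one grandparent pair — two paths of length 4: r = 2·(1/2)^4 = 1/8).
Hamilton's rule: n·r·B > C, so the trait is favored while C < n·r·B = 3·0.125·0.441 = 0.165375.

0.165375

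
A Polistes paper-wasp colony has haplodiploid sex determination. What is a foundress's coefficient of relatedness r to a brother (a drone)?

0.25

Her haploid brother carries none of their father's genes and a random half of their mother's genome; that half matches the maternal half of her own genome with probability 1/2: r = 1/2 · 1/2 = 1/4.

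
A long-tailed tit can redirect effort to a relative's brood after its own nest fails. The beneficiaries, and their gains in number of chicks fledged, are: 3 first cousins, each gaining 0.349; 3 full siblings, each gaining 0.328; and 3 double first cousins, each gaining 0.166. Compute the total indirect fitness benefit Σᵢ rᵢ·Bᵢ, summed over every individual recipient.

0.747375

r to a first cousin = 1/8 (first cousins share one grandparent pair — two paths of length 4: r = 2·(1/2)^4 = 1/8).
r to a full sibling = 0.5 (full sibs share both parents — two paths of length 2: r = 2·(1/2)^2 = 1/2).
r to a double first cousin = 0.25 (double first cousins share both grandparent pairs — four paths of length 4: r = 4·(1/2)^4 = 1/4).
Summing one r·B term per recipient: 3·0.125·0.349 + 3·0.5·0.328 + 3·0.25·0.166 = 0.747375.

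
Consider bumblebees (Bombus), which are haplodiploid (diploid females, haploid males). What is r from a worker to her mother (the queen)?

0.5

One meiotic link between diploid queen and diploid daughter: r = 1/2.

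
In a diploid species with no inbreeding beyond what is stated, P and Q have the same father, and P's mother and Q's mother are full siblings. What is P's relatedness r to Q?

0.375

Relatedness sums over independent paths through distinct common ancestors.
P and Q are related in two ways: half-sibs through their shared father (r = 1/4) and first cousins through their mothers (r = 1/8).
r = 1/4 + 1/8 = 0.375.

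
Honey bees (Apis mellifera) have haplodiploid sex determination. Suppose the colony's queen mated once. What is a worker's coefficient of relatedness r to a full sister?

0.75

Haplodiploid full sisters inherit their father's entire haploid genome identically (contributing 1/2) and on average half of their mother's contribution (1/2 · 1/2 = 1/4); r = 1/2 + 1/4 = 3/4.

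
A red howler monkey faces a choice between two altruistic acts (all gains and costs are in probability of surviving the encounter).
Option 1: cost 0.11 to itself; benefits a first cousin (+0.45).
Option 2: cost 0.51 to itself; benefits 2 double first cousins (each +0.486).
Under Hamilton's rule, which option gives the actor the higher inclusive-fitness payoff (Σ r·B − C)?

Option 1

Option 1: r to a first cousin = 0.125.
Option 1: Σ r·B − C = (1·0.125·0.45) − 0.11 = -0.05375.
Option 2: r to a double first cousin = 0.25.
Option 2: Σ r·B − C = (2·0.25·0.486) − 0.51 = -0.267.
Option 1 has the higher net inclusive-fitness payoff.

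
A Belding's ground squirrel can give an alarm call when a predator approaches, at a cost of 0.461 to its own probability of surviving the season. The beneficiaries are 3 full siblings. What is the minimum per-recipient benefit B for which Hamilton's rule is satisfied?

0.3073

r to a full sibling = 1/2 (full sibs share both parents — two paths of length 2: r = 2·(1/2)^2 = 1/2).
Hamilton's rule with n recipients of equal r: n·r·B > C, so B > C/(n·r) = 0.461/(3·0.5) = 0.3073.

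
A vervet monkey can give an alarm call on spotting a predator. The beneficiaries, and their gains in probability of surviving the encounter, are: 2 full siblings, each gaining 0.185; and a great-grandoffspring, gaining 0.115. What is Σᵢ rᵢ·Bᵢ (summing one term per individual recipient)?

r to a full sibling = 1/2 (full sibs share both parents — two paths of length 2: r = 2·(1/2)^2 = 1/2).
r to a great-grandoffspring = 1/8 (three parent–offspring links: r = (1/2)^3 = 1/8).
Summing one r·B term per recipient: 2·0.5·0.185 + 1·0.125·0.115 = 0.199375.

0.199375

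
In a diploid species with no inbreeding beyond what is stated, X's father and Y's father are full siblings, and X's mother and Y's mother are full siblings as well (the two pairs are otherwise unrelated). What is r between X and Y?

0.25

Relatedness sums over independent paths through distinct common ancestors.
X and Y are related in two ways: first cousins through their fathers (r = 1/8) and first cousins through their mothers (r = 1/8) — i.e. double first cousins.
r = 1/8 + 1/8 = 0.25.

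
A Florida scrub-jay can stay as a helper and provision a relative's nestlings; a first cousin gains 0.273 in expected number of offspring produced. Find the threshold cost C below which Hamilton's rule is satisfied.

r to a first cousin = 1/8 (first cousins share one grandparent pair — two paths of length 4: r = 2·(1/2)^4 = 1/8).
Hamilton's rule: n·r·B > C, so the trait is favored while C < n·r·B = 1·0.125·0.273 = 0.034125.

0.034125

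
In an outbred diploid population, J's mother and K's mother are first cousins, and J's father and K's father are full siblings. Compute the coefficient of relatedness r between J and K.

Wright's path rule: contributions from independent ancestry routes add.
J and K are related in two ways: second cousins through their mothers (r = 1/32) and first cousins through their fathers (r = 1/8).
r = 1/32 + 1/8 = 5/32 = 0.15625.

0.15625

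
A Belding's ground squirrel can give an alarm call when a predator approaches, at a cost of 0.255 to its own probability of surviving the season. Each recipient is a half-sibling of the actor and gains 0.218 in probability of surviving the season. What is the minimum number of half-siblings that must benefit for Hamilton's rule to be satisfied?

5

r to a half-sibling = 1/4 (half-sibs share one parent — one path of length 2: r = (1/2)^2 = 1/4).
Hamilton's rule: n·r·B > C  ⇒  n > C/(r·B) = 0.255/(0.25·0.218) = 4.679.
The smallest integer exceeding 4.679 is 5.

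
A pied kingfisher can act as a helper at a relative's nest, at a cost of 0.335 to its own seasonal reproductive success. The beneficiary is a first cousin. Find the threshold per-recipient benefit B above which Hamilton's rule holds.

r to a first cousin = 1/8 (first cousins share one grandparent pair — two paths of length 4: r = 2·(1/2)^4 = 1/8).
Hamilton's rule with n recipients of equal r: n·r·B > C, so B > C/(n·r) = 0.335/(1·0.125) = 2.68.

2.68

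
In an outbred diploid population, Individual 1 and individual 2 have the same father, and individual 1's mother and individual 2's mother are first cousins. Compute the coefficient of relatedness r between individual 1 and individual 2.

Independent pedigree routes through distinct common ancestors add.
Individual 1 and individual 2 are related in two ways: half-sibs through their shared father (r = 1/4) and second cousins through their mothers (r = 1/32).
r = 1/4 + 1/32 = 9/32 = 0.28125.

0.28125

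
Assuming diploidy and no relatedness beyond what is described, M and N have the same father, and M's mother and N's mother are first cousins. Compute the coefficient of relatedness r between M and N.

Relatedness sums over independent paths through distinct common ancestors.
M and N are related in two ways: half-sibs through their shared father (r = 1/4) and second cousins through their mothers (r = 1/32).
r = 1/4 + 1/32 = 0.28125.

0.28125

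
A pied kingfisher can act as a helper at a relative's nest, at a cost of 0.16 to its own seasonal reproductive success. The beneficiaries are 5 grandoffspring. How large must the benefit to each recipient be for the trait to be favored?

r to a grandoffspring = 0.25 (two parent–offspring links: r = (1/2)^2 = 1/4).
Hamilton's rule with n recipients of equal r: n·r·B > C, so B > C/(n·r) = 0.16/(5·0.25) = 0.128.

0.128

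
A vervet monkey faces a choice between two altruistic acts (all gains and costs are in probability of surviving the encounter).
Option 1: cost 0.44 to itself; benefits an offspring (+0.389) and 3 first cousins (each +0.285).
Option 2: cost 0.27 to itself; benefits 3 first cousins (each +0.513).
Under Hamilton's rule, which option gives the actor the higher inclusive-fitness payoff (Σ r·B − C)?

Option 1: r to an offspring = 0.5.
Option 1: r to a first cousin = 0.125.
Option 1: Σ r·B − C = (1·0.5·0.389 + 3·0.125·0.285) − 0.44 = -0.138625.
Option 2: r to a first cousin = 0.125.
Option 2: Σ r·B − C = (3·0.125·0.513) − 0.27 = -0.077625.
Option 2 has the higher net inclusive-fitness payoff.

Option 2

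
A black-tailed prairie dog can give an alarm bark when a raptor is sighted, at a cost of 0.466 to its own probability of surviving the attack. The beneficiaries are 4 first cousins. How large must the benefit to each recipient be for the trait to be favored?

r to a first cousin = 0.125 (first cousins share one grandparent pair — two paths of length 4: r = 2·(1/2)^4 = 1/8).
Hamilton's rule with n recipients of equal r: n·r·B > C, so B > C/(n·r) = 0.466/(4·0.125) = 0.932.

0.932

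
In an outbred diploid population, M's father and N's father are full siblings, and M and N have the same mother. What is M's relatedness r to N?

0.375

Relatedness sums over independent paths through distinct common ancestors.
M and N are related in two ways: first cousins through their fathers (r = 1/8) and half-sibs through their shared mother (r = 1/4).
r = 1/8 + 1/4 = 3/8 = 0.375.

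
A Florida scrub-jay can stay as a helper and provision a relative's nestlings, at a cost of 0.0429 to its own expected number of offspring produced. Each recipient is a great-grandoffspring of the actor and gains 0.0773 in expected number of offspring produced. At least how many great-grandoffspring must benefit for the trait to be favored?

5

r to a great-grandoffspring = 1/8 (three parent–offspring links: r = (1/2)^3 = 1/8).
Hamilton's rule: n·r·B > C  ⇒  n > C/(r·B) = 0.0429/(0.125·0.0773) = 4.44.
The smallest integer exceeding 4.44 is 5.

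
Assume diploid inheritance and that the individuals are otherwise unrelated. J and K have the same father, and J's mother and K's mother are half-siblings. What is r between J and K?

Independent pedigree routes through distinct common ancestors add.
J and K are related in two ways: half-sibs through their shared father (r = 1/4) and half first cousins through their mothers (r = 1/16).
r = 1/4 + 1/16 = 5/16 = 0.3125.

0.3125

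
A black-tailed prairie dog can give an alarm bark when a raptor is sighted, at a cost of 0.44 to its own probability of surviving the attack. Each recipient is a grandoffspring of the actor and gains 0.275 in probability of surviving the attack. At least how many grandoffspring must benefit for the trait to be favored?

7

r to a grandoffspring = 0.25 (two parent–offspring links: r = (1/2)^2 = 1/4).
Hamilton's rule: n·r·B > C  ⇒  n > C/(r·B) = 0.44/(0.25·0.275) = 6.4.
The smallest integer exceeding 6.4 is 7.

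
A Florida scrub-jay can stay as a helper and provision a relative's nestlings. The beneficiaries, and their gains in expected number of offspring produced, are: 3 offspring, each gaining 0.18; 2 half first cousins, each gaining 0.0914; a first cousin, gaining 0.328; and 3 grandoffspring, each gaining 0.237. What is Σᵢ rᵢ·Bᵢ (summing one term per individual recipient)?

0.500175

r to an offspring = 0.5 (one parent–offspring link: r = (1/2)^1 = 1/2).
r to a half first cousin = 1/16 (half first cousins share one grandparent — one path of length 4: r = (1/2)^4 = 1/16).
r to a first cousin = 1/8 (first cousins share one grandparent pair — two paths of length 4: r = 2·(1/2)^4 = 1/8).
r to a grandoffspring = 0.25 (two parent–offspring links: r = (1/2)^2 = 1/4).
Summing one r·B term per recipient: 3·0.5·0.18 + 2·0.0625·0.0914 + 1·0.125·0.328 + 3·0.25·0.237 = 0.500175.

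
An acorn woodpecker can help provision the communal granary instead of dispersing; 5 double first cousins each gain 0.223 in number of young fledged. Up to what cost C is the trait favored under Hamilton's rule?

0.27875

r to a double first cousin = 0.25 (double first cousins share both grandparent pairs — four paths of length 4: r = 4·(1/2)^4 = 1/4).
Hamilton's rule: n·r·B > C, so the trait is favored while C < n·r·B = 5·0.25·0.223 = 0.27875.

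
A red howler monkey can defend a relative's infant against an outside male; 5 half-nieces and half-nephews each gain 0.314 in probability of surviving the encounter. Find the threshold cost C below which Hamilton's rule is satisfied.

r to a half-niece or half-nephew = 1/8 (half-aunt/uncle↔niece/nephew: one path of length 3: r = (1/2)^3 = 1/8).
Hamilton's rule: n·r·B > C, so the trait is favored while C < n·r·B = 5·0.125·0.314 = 0.19625.

0.19625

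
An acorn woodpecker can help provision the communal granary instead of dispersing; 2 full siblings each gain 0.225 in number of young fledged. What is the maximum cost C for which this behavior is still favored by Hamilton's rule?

0.225

r to a full sibling = 1/2 (full sibs share both parents — two paths of length 2: r = 2·(1/2)^2 = 1/2).
Hamilton's rule: n·r·B > C, so the trait is favored while C < n·r·B = 2·0.5·0.225 = 0.225.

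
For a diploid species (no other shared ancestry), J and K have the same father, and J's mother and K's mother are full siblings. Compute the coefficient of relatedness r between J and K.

Wright's path rule: contributions from independent ancestry routes add.
J and K are related in two ways: half-sibs through their shared father (r = 1/4) and first cousins through their mothers (r = 1/8).
r = 1/4 + 1/8 = 0.375.

0.375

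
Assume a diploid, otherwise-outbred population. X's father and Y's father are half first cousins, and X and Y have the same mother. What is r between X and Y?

0.265625

Relatedness sums over independent paths through distinct common ancestors.
X and Y are related in two ways: half second cousins through their fathers (r = 1/64) and half-sibs through their shared mother (r = 1/4).
r = 1/64 + 1/4 = 17/64 = 0.265625.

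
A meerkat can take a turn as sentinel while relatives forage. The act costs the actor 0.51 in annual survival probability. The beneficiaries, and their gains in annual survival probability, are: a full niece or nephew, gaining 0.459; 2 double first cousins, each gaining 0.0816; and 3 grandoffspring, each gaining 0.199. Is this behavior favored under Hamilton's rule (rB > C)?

No

Hamilton's rule: the trait is favored when the sum of r·B over every recipient exceeds the actor's cost C.
r to a full niece or nephew = 1/4 (full aunt/uncle↔niece/nephew: two paths of length 3 through the shared grandparent pair: r = 2·(1/2)^3 = 1/4).
r to a double first cousin = 0.25 (double first cousins share both grandparent pairs — four paths of length 4: r = 4·(1/2)^4 = 1/4).
r to a grandoffspring = 1/4 (two parent–offspring links: r = (1/2)^2 = 1/4).
Summing one r·B term per recipient: 1·0.25·0.459 + 2·0.25·0.0816 + 3·0.25·0.199 = 0.3048.
0.3048 < 0.51: the indirect benefit is less than the cost.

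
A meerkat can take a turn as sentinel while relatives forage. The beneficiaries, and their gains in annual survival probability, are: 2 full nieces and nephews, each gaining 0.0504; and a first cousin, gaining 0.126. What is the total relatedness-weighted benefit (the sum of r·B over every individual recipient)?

r to a full niece or nephew = 1/4 (full aunt/uncle↔niece/nephew: two paths of length 3 through the shared grandparent pair: r = 2·(1/2)^3 = 1/4).
r to a first cousin = 1/8 (first cousins share one grandparent pair — two paths of length 4: r = 2·(1/2)^4 = 1/8).
Summing one r·B term per recipient: 2·0.25·0.0504 + 1·0.125·0.126 = 0.04095.

0.04095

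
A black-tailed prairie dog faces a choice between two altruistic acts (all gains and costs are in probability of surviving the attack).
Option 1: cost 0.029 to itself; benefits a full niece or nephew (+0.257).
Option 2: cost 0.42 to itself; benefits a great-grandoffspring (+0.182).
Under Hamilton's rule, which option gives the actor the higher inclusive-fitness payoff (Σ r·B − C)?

Option 1: r to a full niece or nephew = 0.25.
Option 1: Σ r·B − C = (1·0.25·0.257) − 0.029 = 0.03525.
Option 2: r to a great-grandoffspring = 0.125.
Option 2: Σ r·B − C = (1·0.125·0.182) − 0.42 = -0.39725.
Option 1 has the higher net inclusive-fitness payoff.

Option 1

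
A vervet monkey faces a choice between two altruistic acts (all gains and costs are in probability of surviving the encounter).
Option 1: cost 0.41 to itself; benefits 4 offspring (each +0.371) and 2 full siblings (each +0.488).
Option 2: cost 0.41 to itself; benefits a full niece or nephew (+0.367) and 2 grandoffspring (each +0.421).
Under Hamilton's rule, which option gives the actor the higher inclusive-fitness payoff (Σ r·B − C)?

Option 1: r to an offspring = 0.5.
Option 1: r to a full sibling = 0.5.
Option 1: Σ r·B − C = (4·0.5·0.371 + 2·0.5·0.488) − 0.41 = 0.82.
Option 2: r to a full niece or nephew = 0.25.
Option 2: r to a grandoffspring = 0.25.
Option 2: Σ r·B − C = (1·0.25·0.367 + 2·0.25·0.421) − 0.41 = -0.10775.
Option 1 has the higher net inclusive-fitness payoff.

Option 1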